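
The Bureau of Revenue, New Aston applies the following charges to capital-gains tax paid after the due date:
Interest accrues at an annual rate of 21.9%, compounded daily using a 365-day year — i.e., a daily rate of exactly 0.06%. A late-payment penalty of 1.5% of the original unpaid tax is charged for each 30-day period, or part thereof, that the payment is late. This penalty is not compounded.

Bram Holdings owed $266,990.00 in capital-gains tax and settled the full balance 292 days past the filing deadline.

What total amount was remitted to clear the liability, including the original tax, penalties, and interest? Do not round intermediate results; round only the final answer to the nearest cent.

$358,146.23

Penalty periods: ⌈292/30⌉ = 10; penalty = 10 × 1.5% × $266,990.00 = $40,048.50
Interest: $266,990.00 × ((1 + 0.0006)^292 − 1) = $266,990.00 × 0.19142189… = $51,107.7309…
Total = $266,990.00 + $40,048.5000 + $51,107.7309… = $358,146.23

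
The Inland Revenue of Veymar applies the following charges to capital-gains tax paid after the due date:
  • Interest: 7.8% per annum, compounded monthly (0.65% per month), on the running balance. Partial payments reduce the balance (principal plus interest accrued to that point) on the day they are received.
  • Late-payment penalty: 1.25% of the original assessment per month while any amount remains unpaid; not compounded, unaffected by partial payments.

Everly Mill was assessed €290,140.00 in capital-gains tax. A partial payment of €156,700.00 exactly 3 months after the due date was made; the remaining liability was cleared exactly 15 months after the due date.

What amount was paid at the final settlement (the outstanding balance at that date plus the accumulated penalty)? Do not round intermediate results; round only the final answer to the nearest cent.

€204,784.84

Balance at month 3: €290,140.0000 × (1 + 0.0065)^3 = €295,834.5849…
After €156,700.00 payment: €295,834.5849… − €156,700.00 = €139,134.5849…
Balance at month 15: €139,134.5849… × (1 + 0.0065)^12 = €150,383.5897…
Penalty: 15 × 1.25% × €290,140.00 = €54,401.25
Final settlement = outstanding balance + penalty = €150,383.5897… + €54,401.25 = €204,784.84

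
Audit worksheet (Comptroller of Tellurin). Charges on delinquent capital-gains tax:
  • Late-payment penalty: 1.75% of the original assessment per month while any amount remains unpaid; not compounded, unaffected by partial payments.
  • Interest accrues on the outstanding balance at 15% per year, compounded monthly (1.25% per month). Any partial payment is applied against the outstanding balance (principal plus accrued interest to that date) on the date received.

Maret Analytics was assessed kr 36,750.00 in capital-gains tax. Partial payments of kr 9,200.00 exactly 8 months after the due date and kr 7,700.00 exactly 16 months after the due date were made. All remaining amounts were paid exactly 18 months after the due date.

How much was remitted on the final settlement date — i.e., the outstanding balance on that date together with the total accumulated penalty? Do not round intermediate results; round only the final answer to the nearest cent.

kr 39,224.37

Balance at month 8: kr 36,750.0000 × (1 + 0.0125)^8 = kr 40,589.8642…
After kr 9,200.00 payment: kr 40,589.8642… − kr 9,200.00 = kr 31,389.8642…
Balance at month 16: kr 31,389.8642… × (1 + 0.0125)^8 = kr 34,669.6687…
After kr 7,700.00 payment: kr 34,669.6687… − kr 7,700.00 = kr 26,969.6687…
Balance at month 18: kr 26,969.6687… × (1 + 0.0125)^2 = kr 27,648.1245…
Penalty: 18 × 1.75% × kr 36,750.00 = kr 11,576.25
Final settlement = outstanding balance + penalty = kr 27,648.1245… + kr 11,576.25 = kr 39,224.37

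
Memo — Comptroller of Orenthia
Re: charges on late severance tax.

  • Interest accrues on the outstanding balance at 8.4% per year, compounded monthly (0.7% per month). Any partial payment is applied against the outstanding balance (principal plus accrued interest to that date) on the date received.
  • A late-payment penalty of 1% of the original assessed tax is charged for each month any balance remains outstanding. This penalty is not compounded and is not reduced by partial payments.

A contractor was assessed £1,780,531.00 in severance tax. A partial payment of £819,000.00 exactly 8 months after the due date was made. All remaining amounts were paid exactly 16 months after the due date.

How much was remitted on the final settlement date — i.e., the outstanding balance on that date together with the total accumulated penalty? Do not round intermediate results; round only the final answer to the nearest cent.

£1,409,651.33

Balance at month 8: £1,780,531.0000 × (1 + 0.007)^8 = £1,882,718.1259…
After £819,000.00 payment: £1,882,718.1259… − £819,000.00 = £1,063,718.1259…
Balance at month 16: £1,063,718.1259… × (1 + 0.007)^8 = £1,124,766.3739…
Penalty: 16 × 1% × £1,780,531.00 = £284,884.96
Final settlement = outstanding balance + penalty = £1,124,766.3739… + £284,884.96 = £1,409,651.33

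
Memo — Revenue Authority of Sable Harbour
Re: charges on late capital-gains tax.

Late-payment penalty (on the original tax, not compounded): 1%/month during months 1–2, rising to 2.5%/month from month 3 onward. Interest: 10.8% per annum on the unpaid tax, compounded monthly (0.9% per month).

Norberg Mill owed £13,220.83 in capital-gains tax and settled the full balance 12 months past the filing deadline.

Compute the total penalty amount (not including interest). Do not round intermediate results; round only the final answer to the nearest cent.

£3,569.62

Penalty, months 1–2: 2 × 1% × £13,220.83 = £264.42…
Penalty, months 3–12: 10 × 2.5% × £13,220.83 = £3,305.21…
Total penalty = £264.42… + £3,305.21… = £3,569.62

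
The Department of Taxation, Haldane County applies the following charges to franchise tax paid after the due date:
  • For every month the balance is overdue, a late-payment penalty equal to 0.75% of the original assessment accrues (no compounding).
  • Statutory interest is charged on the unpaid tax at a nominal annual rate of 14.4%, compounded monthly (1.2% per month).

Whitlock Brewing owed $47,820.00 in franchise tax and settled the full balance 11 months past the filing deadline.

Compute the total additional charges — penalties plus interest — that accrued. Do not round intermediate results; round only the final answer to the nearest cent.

Late-payment penalty: 11 × 0.75% × $47,820.00 = $3,945.15
Interest: $47,820.00 × ((1 + 0.012)^11 − 1) = $47,820.00 × 0.1402121… = $6,704.9416…
Penalties + interest = $3,945.1500 + $6,704.9416… = $10,650.09

$10,650.09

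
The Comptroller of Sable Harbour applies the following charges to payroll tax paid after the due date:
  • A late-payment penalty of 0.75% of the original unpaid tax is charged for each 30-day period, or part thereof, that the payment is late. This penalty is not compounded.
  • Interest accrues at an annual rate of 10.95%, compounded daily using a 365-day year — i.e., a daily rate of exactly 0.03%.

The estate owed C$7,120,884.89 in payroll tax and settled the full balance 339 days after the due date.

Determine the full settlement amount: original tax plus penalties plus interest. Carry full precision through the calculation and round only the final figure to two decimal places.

C$8,523,944.33

Penalty periods: ⌈339/30⌉ = 12; penalty = 12 × 0.75% × C$7,120,884.89 = C$640,879.64…
Interest: C$7,120,884.89 × ((1 + 0.0003)^339 − 1) = C$7,120,884.89 × 0.10703442… = C$762,179.7980…
Total = C$7,120,884.89 + C$640,879.6401 + C$762,179.7980… = C$8,523,944.33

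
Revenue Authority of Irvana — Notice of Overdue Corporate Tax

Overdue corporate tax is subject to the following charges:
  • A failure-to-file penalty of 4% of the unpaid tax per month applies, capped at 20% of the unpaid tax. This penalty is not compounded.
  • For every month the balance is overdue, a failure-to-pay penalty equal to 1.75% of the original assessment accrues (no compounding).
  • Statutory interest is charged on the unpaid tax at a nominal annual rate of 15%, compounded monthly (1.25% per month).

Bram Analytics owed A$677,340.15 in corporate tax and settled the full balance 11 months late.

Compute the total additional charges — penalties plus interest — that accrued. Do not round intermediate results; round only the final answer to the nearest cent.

Failure-to-file: 11 × 4% × A$677,340.15 = A$298,029.67…, capped at 20% × A$677,340.15 = A$135,468.03
Failure-to-pay penalty: 11 × 1.75% × A$677,340.15 = A$130,387.98…
Interest: A$677,340.15 × ((1 + 0.0125)^11 − 1) = A$677,340.15 × 0.1464242… = A$99,178.9998…
Penalties + interest = A$265,856.0089… + A$99,178.9998… = A$365,035.01

A$365,035.01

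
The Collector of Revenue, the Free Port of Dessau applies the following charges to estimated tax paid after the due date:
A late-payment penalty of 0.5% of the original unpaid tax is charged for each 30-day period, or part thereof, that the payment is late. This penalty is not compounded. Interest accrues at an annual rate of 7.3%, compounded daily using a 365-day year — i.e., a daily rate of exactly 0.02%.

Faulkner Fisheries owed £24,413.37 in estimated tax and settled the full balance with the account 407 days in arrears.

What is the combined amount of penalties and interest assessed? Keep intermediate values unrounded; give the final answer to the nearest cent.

£3,779.09

Penalty periods: ⌈407/30⌉ = 14; penalty = 14 × 0.5% × £24,413.37 = £1,708.94…
Interest: £24,413.37 × ((1 + 0.0002)^407 − 1) = £24,413.37 × 0.08479590… = £2,070.1537…
Penalties + interest = £1,708.9359 + £2,070.1537… = £3,779.09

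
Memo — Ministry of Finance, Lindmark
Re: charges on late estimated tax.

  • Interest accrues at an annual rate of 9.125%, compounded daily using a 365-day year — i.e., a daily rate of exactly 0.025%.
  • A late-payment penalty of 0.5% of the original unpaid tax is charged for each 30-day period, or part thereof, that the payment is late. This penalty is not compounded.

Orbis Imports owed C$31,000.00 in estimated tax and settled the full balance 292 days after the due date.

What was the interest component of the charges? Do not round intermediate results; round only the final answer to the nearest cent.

Interest: C$31,000.00 × ((1 + 0.00025)^292 − 1) = C$31,000.00 × 0.07572072… = C$2,347.3424…

C$2,347.34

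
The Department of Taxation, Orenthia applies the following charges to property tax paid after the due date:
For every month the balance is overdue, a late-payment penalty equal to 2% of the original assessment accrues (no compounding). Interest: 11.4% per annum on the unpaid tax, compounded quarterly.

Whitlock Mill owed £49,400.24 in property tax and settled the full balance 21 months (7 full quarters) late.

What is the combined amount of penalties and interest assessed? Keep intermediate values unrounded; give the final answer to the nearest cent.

£31,487.27

Late-payment penalty = 2% × £49,400.24 × 21 mo = £20,748.10…
Interest (11.4%/yr ÷ 4 = 2.85%/quarter): £49,400.24 × ((1 + 0.0285)^7 − 1) = £10,739.1656…
Penalties + interest = £20,748.1008 + £10,739.1656… = £31,487.27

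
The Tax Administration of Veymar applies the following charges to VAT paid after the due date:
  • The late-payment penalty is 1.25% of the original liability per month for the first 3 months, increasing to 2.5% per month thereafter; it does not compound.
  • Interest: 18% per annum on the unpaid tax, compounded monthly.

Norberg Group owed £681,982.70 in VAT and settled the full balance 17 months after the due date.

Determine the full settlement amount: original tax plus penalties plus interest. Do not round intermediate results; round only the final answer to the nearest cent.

£1,142,675.88

Penalty, months 1–3: 3 × 1.25% × £681,982.70 = £25,574.35…
Penalty, months 4–17: 14 × 2.5% × £681,982.70 = £238,693.95…
Interest (18%/yr ÷ 12 = 1.5%/month): £681,982.70 × ((1 + 0.015)^17 − 1) = £196,424.8829…
Total = £681,982.70 + £264,268.2963… + £196,424.8829… = £1,142,675.88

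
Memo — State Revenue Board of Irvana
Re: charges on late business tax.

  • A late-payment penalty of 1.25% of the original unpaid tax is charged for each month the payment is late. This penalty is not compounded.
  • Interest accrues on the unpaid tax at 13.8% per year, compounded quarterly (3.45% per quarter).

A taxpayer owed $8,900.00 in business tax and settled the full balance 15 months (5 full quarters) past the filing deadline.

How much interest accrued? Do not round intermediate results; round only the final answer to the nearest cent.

Interest: $8,900.00 × ((1 + 0.0345)^5 − 1) = $8,900.00 × 0.1848203… = $1,644.9004…

$1,644.90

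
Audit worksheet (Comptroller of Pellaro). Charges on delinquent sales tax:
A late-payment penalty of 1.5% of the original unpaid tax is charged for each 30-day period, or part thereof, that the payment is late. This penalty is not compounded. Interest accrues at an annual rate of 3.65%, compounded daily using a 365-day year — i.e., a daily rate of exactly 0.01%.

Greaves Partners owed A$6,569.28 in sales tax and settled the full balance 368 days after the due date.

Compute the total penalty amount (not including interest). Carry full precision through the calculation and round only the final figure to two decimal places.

A$1,281.01

Penalty periods: ⌈368/30⌉ = 13; penalty = 13 × 1.5% × A$6,569.28 = A$1,281.01…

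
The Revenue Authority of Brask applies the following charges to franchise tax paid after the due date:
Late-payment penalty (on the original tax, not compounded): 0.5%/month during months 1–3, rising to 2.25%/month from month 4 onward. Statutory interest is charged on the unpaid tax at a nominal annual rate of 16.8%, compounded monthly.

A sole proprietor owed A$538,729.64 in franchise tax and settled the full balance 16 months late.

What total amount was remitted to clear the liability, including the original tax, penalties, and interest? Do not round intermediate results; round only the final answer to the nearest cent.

A$838,602.16

Penalty, months 1–3: 3 × 0.5% × A$538,729.64 = A$8,080.94…
Penalty, months 4–16: 13 × 2.25% × A$538,729.64 = A$157,578.42…
Interest (16.8%/yr ÷ 12 = 1.4%/month): A$538,729.64 × ((1 + 0.014)^16 − 1) = A$134,213.1592…
Total = A$538,729.64 + A$165,659.3643 + A$134,213.1592… = A$838,602.16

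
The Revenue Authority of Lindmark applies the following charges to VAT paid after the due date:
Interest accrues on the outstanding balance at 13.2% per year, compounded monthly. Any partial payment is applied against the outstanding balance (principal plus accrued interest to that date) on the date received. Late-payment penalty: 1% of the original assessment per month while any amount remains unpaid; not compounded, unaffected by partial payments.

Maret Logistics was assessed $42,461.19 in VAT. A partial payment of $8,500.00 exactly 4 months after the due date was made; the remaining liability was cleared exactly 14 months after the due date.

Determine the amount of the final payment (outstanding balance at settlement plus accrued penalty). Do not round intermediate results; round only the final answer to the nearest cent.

Monthly rate = 13.2% ÷ 12 = 1.1%
Balance at month 4: $42,461.1900 × (1 + 0.011)^4 = $44,360.5359…
After $8,500.00 payment: $44,360.5359… − $8,500.00 = $35,860.5359…
Balance at month 14: $35,860.5359… × (1 + 0.011)^10 = $40,006.2948…
Penalty: 14 × 1% × $42,461.19 = $5,944.57…
Final settlement = outstanding balance + penalty = $40,006.2948… + $5,944.57… = $45,950.86

$45,950.86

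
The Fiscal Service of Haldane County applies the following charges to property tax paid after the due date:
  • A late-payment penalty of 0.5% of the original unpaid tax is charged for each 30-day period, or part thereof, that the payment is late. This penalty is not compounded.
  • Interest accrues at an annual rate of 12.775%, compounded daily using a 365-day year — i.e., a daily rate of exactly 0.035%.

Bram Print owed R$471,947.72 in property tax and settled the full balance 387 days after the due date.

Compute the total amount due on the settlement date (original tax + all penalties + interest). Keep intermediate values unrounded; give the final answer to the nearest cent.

R$571,068.45

Penalty periods: ⌈387/30⌉ = 13; penalty = 13 × 0.5% × R$471,947.72 = R$30,676.60…
Interest: R$471,947.72 × ((1 + 0.00035)^387 − 1) = R$471,947.72 × 0.14502481… = R$68,444.1267…
Total = R$471,947.72 + R$30,676.6018 + R$68,444.1267… = R$571,068.45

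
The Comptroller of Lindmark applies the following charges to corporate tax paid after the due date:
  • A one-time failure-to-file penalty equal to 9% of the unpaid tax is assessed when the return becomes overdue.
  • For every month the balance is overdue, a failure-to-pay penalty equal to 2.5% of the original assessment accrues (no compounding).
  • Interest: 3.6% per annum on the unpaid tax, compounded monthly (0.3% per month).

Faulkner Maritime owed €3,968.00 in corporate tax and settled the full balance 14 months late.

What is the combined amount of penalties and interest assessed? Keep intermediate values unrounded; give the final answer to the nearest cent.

€1,915.87

Failure-to-file penalty: 9% × €3,968.00 = €357.12
Failure-to-pay penalty: 14 × 2.5% × €3,968.00 = €1,388.80
Interest: €3,968.00 × ((1 + 0.003)^14 − 1) = €3,968.00 × 0.0428289… = €169.9451…
Penalties + interest = €1,745.9200 + €169.9451… = €1,915.87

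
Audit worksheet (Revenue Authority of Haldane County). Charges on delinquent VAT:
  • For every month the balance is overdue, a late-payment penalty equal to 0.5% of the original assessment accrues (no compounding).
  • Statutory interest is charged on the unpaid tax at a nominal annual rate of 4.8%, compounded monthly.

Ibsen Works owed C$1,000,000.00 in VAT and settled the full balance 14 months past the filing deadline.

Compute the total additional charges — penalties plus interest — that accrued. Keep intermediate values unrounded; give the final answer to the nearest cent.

Late-payment penalty = 0.5% × C$1,000,000.00 × 14 mo = C$70,000.00
Interest (4.8%/yr ÷ 12 = 0.4%/month): C$1,000,000.00 × ((1 + 0.004)^14 − 1) = C$57,479.5543…
Penalties + interest = C$70,000.0000 + C$57,479.5543… = C$127,479.55

C$127,479.55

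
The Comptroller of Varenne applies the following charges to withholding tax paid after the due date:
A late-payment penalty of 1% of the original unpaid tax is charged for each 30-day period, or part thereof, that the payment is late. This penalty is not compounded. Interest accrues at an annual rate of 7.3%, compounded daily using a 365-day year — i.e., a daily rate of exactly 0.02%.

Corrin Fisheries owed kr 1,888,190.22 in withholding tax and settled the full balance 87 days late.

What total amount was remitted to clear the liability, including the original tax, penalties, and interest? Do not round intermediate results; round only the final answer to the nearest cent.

kr 1,977,974.59

Penalty periods: ⌈87/30⌉ = 3; penalty = 3 × 1% × kr 1,888,190.22 = kr 56,645.71…
Interest: kr 1,888,190.22 × ((1 + 0.0002)^87 − 1) = kr 1,888,190.22 × 0.01755049… = kr 33,138.6665…
Total = kr 1,888,190.22 + kr 56,645.7066 + kr 33,138.6665… = kr 1,977,974.59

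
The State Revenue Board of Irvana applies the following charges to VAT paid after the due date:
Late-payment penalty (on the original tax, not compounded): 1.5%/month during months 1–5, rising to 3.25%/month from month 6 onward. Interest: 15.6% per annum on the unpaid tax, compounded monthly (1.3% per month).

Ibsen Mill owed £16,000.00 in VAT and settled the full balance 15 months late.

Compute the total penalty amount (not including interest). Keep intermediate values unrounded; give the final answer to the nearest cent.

£6,400.00

Penalty, months 1–5: 5 × 1.5% × £16,000.00 = £1,200.00
Penalty, months 6–15: 10 × 3.25% × £16,000.00 = £5,200.00
Total penalty = £1,200.00 + £5,200.00 = £6,400.00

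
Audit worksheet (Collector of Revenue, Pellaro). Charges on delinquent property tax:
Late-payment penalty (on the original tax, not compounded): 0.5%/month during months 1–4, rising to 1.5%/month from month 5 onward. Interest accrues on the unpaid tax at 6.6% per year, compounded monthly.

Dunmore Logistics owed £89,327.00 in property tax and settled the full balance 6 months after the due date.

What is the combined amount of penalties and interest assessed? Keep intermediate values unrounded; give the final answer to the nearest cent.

£7,454.97

Penalty, months 1–4: 4 × 0.5% × £89,327.00 = £1,786.54
Penalty, months 5–6: 2 × 1.5% × £89,327.00 = £2,679.81
Interest (6.6%/yr ÷ 12 = 0.55%/month): £89,327.00 × ((1 + 0.0055)^6 − 1) = £2,988.6216…
Penalties + interest = £4,466.3500 + £2,988.6216… = £7,454.97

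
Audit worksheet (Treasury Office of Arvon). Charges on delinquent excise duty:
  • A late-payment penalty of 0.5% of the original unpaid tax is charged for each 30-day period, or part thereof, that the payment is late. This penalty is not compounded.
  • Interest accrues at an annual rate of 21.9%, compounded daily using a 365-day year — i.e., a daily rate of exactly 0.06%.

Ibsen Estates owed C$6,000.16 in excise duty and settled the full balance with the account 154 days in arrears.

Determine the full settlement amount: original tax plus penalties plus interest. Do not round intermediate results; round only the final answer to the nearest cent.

C$6,760.82

Penalty periods: ⌈154/30⌉ = 6; penalty = 6 × 0.5% × C$6,000.16 = C$180.00…
Interest: C$6,000.16 × ((1 + 0.0006)^154 − 1) = C$6,000.16 × 0.09677306… = C$580.6539…
Total = C$6,000.16 + C$180.0048 + C$580.6539… = C$6,760.82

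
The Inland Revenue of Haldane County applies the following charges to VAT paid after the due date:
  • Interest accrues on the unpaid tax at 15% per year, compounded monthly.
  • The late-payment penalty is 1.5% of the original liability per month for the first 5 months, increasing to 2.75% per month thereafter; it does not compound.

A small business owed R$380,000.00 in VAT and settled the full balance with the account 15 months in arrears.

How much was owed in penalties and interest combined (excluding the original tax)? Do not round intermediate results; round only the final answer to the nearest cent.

R$210,835.09

Penalty, months 1–5: 5 × 1.5% × R$380,000.00 = R$28,500.00
Penalty, months 6–15: 10 × 2.75% × R$380,000.00 = R$104,500.00
Interest (15%/yr ÷ 12 = 1.25%/month): R$380,000.00 × ((1 + 0.0125)^15 − 1) = R$77,835.0895…
Penalties + interest = R$133,000.0000 + R$77,835.0895… = R$210,835.09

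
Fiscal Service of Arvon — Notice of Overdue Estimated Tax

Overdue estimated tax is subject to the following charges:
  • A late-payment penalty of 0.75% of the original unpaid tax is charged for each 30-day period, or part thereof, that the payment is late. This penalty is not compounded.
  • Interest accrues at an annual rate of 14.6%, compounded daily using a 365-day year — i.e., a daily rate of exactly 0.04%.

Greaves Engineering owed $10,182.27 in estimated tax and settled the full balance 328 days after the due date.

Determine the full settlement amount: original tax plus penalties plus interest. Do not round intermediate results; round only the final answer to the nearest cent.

Penalty periods: ⌈328/30⌉ = 11; penalty = 11 × 0.75% × $10,182.27 = $840.04…
Interest: $10,182.27 × ((1 + 0.0004)^328 − 1) = $10,182.27 × 0.14016589… = $1,427.2069…
Total = $10,182.27 + $840.0373… + $1,427.2069… = $12,449.51

$12,449.51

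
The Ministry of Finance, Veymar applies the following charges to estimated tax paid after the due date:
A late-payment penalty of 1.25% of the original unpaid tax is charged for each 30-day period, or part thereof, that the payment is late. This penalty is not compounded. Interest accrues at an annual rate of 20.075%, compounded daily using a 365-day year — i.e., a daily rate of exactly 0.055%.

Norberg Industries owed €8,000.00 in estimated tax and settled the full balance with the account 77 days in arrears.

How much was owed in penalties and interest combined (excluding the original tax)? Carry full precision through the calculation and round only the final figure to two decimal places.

€645.98

Penalty periods: ⌈77/30⌉ = 3; penalty = 3 × 1.25% × €8,000.00 = €300.00
Interest: €8,000.00 × ((1 + 0.00055)^77 − 1) = €8,000.00 × 0.04324741… = €345.9793…
Penalties + interest = €300.0000 + €345.9793… = €645.98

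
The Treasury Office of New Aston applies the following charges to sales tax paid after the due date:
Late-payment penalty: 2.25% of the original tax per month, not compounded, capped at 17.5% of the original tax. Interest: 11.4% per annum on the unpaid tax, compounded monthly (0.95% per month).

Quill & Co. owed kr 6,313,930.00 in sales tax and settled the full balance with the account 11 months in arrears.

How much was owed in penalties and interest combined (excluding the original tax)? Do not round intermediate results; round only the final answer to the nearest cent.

Penalty (uncapped): 11 × 2.25% × kr 6,313,930.00 = kr 1,562,697.68…; cap = 17.5% × kr 6,313,930.00 = kr 1,104,937.75 → penalty = kr 1,104,937.75
Interest: kr 6,313,930.00 × ((1 + 0.0095)^11 − 1) = kr 6,313,930.00 × 0.1096079… = kr 692,056.8659…
Penalties + interest = kr 1,104,937.7500 + kr 692,056.8659… = kr 1,796,994.62

kr 1,796,994.62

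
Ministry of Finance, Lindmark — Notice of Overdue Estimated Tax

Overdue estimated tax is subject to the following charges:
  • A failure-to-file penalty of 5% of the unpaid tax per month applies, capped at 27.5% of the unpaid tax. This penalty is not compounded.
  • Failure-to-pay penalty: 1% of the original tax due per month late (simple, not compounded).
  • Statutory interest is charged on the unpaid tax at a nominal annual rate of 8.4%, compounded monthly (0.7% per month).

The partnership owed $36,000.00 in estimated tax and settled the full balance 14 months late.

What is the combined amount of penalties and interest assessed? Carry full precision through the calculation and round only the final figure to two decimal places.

$18,633.11

Failure-to-file: 14 × 5% × $36,000.00 = $25,200.00, capped at 27.5% × $36,000.00 = $9,900.00
Failure-to-pay penalty = 1% × $36,000.00 × 14 mo = $5,040.00
Interest: $36,000.00 × ((1 + 0.007)^14 − 1) = $36,000.00 × 0.1025863… = $3,693.1064…
Penalties + interest = $14,940.0000 + $3,693.1064… = $18,633.11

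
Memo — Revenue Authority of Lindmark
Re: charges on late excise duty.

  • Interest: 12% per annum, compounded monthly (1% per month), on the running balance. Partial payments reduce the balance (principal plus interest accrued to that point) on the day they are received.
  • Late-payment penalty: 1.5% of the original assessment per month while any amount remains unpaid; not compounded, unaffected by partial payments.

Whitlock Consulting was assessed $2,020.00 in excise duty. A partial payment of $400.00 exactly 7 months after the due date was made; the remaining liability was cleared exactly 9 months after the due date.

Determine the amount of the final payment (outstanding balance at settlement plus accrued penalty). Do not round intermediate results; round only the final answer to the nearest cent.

$2,073.90

Balance at month 7: $2,020.0000 × (1 + 0.01)^7 = $2,165.7134…
After $400.00 payment: $2,165.7134… − $400.00 = $1,765.7134…
Balance at month 9: $1,765.7134… × (1 + 0.01)^2 = $1,801.2043…
Penalty: 9 × 1.5% × $2,020.00 = $272.70
Final settlement = outstanding balance + penalty = $1,801.2043… + $272.70 = $2,073.90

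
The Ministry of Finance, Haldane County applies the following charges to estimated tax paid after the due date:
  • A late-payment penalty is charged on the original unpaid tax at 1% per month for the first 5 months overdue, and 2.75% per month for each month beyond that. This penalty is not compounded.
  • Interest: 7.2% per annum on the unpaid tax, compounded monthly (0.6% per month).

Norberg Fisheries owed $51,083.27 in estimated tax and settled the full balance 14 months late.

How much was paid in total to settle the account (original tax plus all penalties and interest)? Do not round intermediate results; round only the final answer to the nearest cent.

$70,742.97

Penalty, months 1–5: 5 × 1% × $51,083.27 = $2,554.16…
Penalty, months 6–14: 9 × 2.75% × $51,083.27 = $12,643.11…
Interest: $51,083.27 × ((1 + 0.006)^14 − 1) = $51,083.27 × 0.0873559… = $4,462.4269…
Total = $51,083.27 + $15,197.2728… + $4,462.4269… = $70,742.97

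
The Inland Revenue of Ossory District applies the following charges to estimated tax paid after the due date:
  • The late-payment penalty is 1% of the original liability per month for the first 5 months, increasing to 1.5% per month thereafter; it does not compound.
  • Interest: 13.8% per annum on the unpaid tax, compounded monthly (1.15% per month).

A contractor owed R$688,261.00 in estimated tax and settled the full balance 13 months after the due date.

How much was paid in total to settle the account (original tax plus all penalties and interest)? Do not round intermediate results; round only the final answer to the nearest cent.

R$915,568.31

Penalty, months 1–5: 5 × 1% × R$688,261.00 = R$34,413.05
Penalty, months 6–13: 8 × 1.5% × R$688,261.00 = R$82,591.32
Interest: R$688,261.00 × ((1 + 0.0115)^13 − 1) = R$688,261.00 × 0.1602632… = R$110,302.9368…
Total = R$688,261.00 + R$117,004.3700 + R$110,302.9368… = R$915,568.31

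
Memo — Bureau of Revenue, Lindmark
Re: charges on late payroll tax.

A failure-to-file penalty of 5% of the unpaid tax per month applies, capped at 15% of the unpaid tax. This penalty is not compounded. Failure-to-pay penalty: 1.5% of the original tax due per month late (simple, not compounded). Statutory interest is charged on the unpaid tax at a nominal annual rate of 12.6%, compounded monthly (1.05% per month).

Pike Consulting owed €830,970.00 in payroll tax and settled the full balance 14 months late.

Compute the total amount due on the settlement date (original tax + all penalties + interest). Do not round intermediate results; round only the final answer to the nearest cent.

€1,260,969.18

Failure-to-file: 14 × 5% × €830,970.00 = €581,679.00, capped at 15% × €830,970.00 = €124,645.50
Failure-to-pay penalty = 1.5% × €830,970.00 × 14 mo = €174,503.70
Interest: €830,970.00 × ((1 + 0.0105)^14 − 1) = €830,970.00 × 0.1574666… = €130,849.9810…
Total = €830,970.00 + €299,149.2000 + €130,849.9810… = €1,260,969.18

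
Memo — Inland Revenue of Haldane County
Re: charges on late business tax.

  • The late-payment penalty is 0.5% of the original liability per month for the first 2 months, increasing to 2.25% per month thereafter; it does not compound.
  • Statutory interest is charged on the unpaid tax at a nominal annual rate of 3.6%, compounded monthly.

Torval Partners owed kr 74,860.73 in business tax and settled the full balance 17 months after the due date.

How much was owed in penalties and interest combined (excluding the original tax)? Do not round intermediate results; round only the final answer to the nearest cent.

Penalty, months 1–2: 2 × 0.5% × kr 74,860.73 = kr 748.61…
Penalty, months 3–17: 15 × 2.25% × kr 74,860.73 = kr 25,265.50…
Interest (3.6%/yr ÷ 12 = 0.3%/month): kr 74,860.73 × ((1 + 0.003)^17 − 1) = kr 3,910.9158…
Penalties + interest = kr 26,014.1037… + kr 3,910.9158… = kr 29,925.02

kr 29,925.02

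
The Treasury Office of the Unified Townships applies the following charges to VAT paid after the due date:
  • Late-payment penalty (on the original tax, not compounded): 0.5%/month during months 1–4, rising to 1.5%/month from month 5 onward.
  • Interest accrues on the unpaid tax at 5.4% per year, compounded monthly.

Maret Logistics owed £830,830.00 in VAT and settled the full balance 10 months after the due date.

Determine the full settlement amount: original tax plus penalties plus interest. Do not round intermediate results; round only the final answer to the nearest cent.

Penalty, months 1–4: 4 × 0.5% × £830,830.00 = £16,616.60
Penalty, months 5–10: 6 × 1.5% × £830,830.00 = £74,774.70
Interest (5.4%/yr ÷ 12 = 0.45%/month): £830,830.00 × ((1 + 0.0045)^10 − 1) = £38,153.6009…
Total = £830,830.00 + £91,391.3000 + £38,153.6009… = £960,374.90

£960,374.90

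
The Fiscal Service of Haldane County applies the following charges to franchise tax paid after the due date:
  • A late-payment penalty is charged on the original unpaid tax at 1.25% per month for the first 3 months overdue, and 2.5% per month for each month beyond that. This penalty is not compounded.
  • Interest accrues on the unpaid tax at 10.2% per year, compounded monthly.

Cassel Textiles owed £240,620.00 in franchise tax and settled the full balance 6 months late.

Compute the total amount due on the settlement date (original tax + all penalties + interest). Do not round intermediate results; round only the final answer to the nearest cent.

£280,225.12

Penalty, months 1–3: 3 × 1.25% × £240,620.00 = £9,023.25
Penalty, months 4–6: 3 × 2.5% × £240,620.00 = £18,046.50
Interest (10.2%/yr ÷ 12 = 0.85%/month): £240,620.00 × ((1 + 0.0085)^6 − 1) = £12,535.3662…
Total = £240,620.00 + £27,069.7500 + £12,535.3662… = £280,225.12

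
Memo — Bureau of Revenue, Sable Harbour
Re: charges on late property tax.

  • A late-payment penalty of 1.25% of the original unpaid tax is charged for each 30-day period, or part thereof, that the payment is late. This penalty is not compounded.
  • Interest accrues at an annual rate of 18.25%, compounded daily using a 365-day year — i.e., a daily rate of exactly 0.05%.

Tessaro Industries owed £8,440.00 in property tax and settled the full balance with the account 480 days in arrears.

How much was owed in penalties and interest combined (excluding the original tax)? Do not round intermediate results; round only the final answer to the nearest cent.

Penalty periods: ⌈480/30⌉ = 16; penalty = 16 × 1.25% × £8,440.00 = £1,688.00
Interest: £8,440.00 × ((1 + 0.0005)^480 − 1) = £8,440.00 × 0.27117290… = £2,288.6993…
Penalties + interest = £1,688.0000 + £2,288.6993… = £3,976.70

£3,976.70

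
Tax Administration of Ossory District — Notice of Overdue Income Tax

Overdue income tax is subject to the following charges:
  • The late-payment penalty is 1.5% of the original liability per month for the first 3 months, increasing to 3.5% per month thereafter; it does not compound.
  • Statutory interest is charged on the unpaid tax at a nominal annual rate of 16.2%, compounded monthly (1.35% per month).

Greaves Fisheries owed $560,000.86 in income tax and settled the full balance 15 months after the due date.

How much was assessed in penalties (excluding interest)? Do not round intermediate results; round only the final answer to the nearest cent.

Penalty, months 1–3: 3 × 1.5% × $560,000.86 = $25,200.04…
Penalty, months 4–15: 12 × 3.5% × $560,000.86 = $235,200.36…
Total penalty = $25,200.04… + $235,200.36… = $260,400.40

$260,400.40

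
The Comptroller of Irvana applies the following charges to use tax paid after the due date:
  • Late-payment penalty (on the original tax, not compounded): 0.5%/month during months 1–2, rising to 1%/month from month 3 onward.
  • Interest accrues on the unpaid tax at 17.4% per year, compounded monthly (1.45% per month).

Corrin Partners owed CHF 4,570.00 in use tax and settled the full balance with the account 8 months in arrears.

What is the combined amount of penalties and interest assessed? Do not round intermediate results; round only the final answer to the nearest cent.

CHF 877.72

Penalty, months 1–2: 2 × 0.5% × CHF 4,570.00 = CHF 45.70
Penalty, months 3–8: 6 × 1% × CHF 4,570.00 = CHF 274.20
Interest: CHF 4,570.00 × ((1 + 0.0145)^8 − 1) = CHF 4,570.00 × 0.1220609… = CHF 557.8181…
Penalties + interest = CHF 319.9000 + CHF 557.8181… = CHF 877.72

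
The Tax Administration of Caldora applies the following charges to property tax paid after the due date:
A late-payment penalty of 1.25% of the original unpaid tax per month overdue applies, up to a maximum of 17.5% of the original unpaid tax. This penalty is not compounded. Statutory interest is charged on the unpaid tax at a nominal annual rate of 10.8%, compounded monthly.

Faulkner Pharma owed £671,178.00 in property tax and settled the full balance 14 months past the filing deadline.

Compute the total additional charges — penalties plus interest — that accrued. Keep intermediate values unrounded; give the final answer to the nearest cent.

Penalty (uncapped): 14 × 1.25% × £671,178.00 = £117,456.15; cap = 17.5% × £671,178.00 = £117,456.15 → penalty = £117,456.15
Interest (10.8%/yr ÷ 12 = 0.9%/month): £671,178.00 × ((1 + 0.009)^14 − 1) = £89,698.2706…
Penalties + interest = £117,456.1500 + £89,698.2706… = £207,154.42

£207,154.42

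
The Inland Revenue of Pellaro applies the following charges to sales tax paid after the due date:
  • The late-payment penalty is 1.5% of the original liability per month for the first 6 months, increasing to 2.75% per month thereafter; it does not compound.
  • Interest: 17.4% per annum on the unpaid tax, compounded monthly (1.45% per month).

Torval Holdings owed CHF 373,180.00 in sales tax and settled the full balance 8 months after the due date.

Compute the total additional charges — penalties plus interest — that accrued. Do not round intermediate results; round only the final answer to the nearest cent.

CHF 99,661.77

Penalty, months 1–6: 6 × 1.5% × CHF 373,180.00 = CHF 33,586.20
Penalty, months 7–8: 2 × 2.75% × CHF 373,180.00 = CHF 20,524.90
Interest: CHF 373,180.00 × ((1 + 0.0145)^8 − 1) = CHF 373,180.00 × 0.1220609… = CHF 45,550.6693…
Penalties + interest = CHF 54,111.1000 + CHF 45,550.6693… = CHF 99,661.77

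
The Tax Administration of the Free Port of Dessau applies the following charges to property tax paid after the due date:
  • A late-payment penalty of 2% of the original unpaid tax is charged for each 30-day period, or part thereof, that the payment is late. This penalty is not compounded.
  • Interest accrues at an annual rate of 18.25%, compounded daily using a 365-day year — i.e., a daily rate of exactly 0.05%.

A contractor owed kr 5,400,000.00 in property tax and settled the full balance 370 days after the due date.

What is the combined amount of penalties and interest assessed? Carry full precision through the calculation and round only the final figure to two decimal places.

Penalty periods: ⌈370/30⌉ = 13; penalty = 13 × 2% × kr 5,400,000.00 = kr 1,404,000.00
Interest: kr 5,400,000.00 × ((1 + 0.0005)^370 − 1) = kr 5,400,000.00 × 0.20316281… = kr 1,097,079.1800…
Penalties + interest = kr 1,404,000.0000 + kr 1,097,079.1800… = kr 2,501,079.18

kr 2,501,079.18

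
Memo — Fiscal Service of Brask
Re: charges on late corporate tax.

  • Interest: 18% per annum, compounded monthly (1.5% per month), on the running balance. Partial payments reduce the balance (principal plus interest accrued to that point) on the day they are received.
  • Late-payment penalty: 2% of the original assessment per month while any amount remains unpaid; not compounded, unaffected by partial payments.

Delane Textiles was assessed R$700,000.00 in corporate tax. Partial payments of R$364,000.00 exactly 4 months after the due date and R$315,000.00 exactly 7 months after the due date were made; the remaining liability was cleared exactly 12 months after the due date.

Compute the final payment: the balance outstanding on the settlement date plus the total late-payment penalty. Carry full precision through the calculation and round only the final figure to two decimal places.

R$255,544.96

Balance at month 4: R$700,000.0000 × (1 + 0.015)^4 = R$742,954.4854…
After R$364,000.00 payment: R$742,954.4854… − R$364,000.00 = R$378,954.4854…
Balance at month 7: R$378,954.4854… × (1 + 0.015)^3 = R$396,264.5105…
After R$315,000.00 payment: R$396,264.5105… − R$315,000.00 = R$81,264.5105…
Balance at month 12: R$81,264.5105… × (1 + 0.015)^5 = R$87,544.9573…
Penalty: 12 × 2% × R$700,000.00 = R$168,000.00
Final settlement = outstanding balance + penalty = R$87,544.9573… + R$168,000.00 = R$255,544.96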